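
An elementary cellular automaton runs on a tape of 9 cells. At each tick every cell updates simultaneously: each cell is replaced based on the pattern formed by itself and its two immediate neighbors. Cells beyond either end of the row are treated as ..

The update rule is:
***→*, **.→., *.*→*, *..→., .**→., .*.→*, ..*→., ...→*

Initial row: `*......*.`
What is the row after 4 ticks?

*.****.*.
**.**.**.
..*..*...
*.*..*.**

*.*..*.**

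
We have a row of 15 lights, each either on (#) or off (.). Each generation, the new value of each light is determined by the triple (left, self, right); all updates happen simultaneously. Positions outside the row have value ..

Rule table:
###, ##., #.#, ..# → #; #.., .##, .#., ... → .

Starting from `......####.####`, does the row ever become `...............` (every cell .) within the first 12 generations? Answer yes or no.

generation 1: .....#.####.###
generation 2: ....#.#.####.##
generation 3: ...#.#.#.####.#
generation 4: ..#.#.#.#.####.
generation 5: .#.#.#.#.#.###.
generation 6: #.#.#.#.#.#.##.
generation 7: .#.#.#.#.#.#.#.
generation 8: #.#.#.#.#.#.#..
generation 9: .#.#.#.#.#.#...
generation 10: #.#.#.#.#.#....
generation 11: .#.#.#.#.#.....
generation 12: #.#.#.#.#......
generation 12 is #.#.#.#.#......, still not uniform .

no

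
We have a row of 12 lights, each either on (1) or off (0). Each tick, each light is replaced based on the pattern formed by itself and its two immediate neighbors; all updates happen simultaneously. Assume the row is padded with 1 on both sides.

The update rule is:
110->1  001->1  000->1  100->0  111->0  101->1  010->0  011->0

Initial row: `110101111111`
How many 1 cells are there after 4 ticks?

011010000000
101100111111
110101000000
011010011111
count of 1: 8

8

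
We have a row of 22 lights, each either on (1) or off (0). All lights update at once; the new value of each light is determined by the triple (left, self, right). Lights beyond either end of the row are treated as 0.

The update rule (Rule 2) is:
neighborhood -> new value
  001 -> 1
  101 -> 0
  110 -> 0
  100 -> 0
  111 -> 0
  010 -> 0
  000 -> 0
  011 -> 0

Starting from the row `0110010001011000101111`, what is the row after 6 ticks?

0001000000100000000000

1000100010000001000000
0001000100000010000000
0010001000000100000000
0100010000001000000000
1000100000010000000000
0001000000100000000000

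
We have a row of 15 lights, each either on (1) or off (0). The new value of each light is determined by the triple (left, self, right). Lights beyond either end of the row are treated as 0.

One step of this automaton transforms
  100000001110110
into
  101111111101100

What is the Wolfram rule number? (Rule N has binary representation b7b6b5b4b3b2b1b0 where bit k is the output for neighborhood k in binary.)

position 9: 111 → 1  (bit 7 = 1)
position 10: 110 → 0  (bit 6 = 0)
position 11: 101 → 1  (bit 5 = 1)
position 1: 100 → 0  (bit 4 = 0)
position 8: 011 → 1  (bit 3 = 1)
position 0: 010 → 1  (bit 2 = 1)
position 7: 001 → 1  (bit 1 = 1)
position 2: 000 → 1  (bit 0 = 1)
bits b7..b0 = 10101111 = 175

175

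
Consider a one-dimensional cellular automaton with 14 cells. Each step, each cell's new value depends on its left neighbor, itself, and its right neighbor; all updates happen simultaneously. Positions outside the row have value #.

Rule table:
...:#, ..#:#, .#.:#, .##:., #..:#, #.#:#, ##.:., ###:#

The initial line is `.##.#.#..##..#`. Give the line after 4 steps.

#..######..##.
.##.####.##..#
#..#.##.#..##.
.####..####..#

.####..####..#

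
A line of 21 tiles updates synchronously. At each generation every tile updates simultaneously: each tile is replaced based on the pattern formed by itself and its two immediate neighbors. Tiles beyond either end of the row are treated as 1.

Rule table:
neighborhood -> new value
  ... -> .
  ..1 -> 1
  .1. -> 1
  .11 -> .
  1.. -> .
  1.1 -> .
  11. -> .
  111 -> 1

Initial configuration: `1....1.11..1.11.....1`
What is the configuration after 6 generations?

.1...1........11..11.

generation 1: ....11....11.......1.
generation 2: ...1.....1........11.
generation 3: ..11....11.......1...
generation 4: .1.....1........11..1
generation 5: .1....11.......1...1.
generation 6: .1...1........11..11.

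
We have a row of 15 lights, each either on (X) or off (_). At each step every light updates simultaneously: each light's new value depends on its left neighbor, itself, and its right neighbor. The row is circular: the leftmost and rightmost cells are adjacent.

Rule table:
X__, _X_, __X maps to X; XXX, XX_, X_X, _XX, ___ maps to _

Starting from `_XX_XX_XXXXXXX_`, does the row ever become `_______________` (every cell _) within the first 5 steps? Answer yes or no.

no

X_____________X
_X___________X_
XXX_________XXX
___X_______X___
__XXX_____XXX__
step 5 is __XXX_____XXX__, still not uniform _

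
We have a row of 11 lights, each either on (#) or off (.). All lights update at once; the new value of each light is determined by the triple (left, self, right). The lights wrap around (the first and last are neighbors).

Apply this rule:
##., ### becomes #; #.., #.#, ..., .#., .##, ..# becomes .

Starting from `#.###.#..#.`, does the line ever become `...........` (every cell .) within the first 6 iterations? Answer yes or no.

yes

...##......
....#......
...........
all cells are . at iteration 3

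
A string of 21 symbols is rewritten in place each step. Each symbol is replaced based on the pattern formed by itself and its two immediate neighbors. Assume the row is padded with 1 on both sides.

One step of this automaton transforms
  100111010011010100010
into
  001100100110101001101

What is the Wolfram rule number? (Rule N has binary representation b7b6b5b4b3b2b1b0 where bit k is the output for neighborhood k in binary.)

43

position 4: 111 → 0  (bit 7 = 0)
position 0: 110 → 0  (bit 6 = 0)
position 6: 101 → 1  (bit 5 = 1)
position 1: 100 → 0  (bit 4 = 0)
position 3: 011 → 1  (bit 3 = 1)
position 7: 010 → 0  (bit 2 = 0)
position 2: 001 → 1  (bit 1 = 1)
position 17: 000 → 1  (bit 0 = 1)
bits b7..b0 = 00101011 = 43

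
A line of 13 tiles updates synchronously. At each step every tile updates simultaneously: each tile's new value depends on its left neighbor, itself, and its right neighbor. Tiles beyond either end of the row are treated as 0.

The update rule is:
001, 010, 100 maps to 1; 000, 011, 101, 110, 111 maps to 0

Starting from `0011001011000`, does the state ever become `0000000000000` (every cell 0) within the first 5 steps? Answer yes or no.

no

step 1: 0100111000100
step 2: 1111000101110
step 3: 0000101100001
step 4: 0001100010011
step 5: 0010010111100
step 5 is 0010010111100, still not uniform 0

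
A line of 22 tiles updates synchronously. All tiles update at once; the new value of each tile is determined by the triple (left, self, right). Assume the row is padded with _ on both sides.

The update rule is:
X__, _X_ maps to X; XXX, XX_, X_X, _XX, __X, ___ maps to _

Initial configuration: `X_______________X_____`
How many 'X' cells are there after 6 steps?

XX______________XX____
__X_______________X___
__XX______________XX__
____X_______________X_
____XX______________XX
______X_______________
count of X: 1

1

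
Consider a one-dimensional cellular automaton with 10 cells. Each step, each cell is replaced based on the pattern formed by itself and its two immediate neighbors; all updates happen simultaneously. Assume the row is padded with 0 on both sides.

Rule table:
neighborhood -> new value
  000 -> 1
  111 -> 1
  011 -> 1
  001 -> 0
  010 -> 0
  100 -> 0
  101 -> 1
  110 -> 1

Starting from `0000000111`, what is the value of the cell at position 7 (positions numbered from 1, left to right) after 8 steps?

1

1111110111
1111111111
1111111111  (fixed point — unchanged through step 8)
position 7 holds 1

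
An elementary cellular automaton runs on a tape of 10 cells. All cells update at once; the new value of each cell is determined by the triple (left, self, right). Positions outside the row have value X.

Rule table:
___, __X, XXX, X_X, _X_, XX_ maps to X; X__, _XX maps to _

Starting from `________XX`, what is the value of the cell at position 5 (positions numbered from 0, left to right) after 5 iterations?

X

_XXXXXXX_X
X_XXXXXXX_
XX_XXXXXXX
XXX_XXXXXX
XXXX_XXXXX
position 5 holds X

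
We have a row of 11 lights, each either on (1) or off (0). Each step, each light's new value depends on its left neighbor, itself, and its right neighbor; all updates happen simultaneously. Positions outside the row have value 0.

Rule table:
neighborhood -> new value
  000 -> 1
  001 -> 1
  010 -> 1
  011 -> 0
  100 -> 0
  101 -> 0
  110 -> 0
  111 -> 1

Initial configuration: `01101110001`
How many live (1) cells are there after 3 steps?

10000100111
10111101010
10011001010
count of 1: 5

5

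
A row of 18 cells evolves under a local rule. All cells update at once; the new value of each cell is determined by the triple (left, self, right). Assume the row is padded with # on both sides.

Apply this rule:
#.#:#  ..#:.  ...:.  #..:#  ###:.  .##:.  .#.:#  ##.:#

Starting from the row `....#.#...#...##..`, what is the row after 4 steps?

step 1: #...####..##...##.
step 2: ##.....##..##...##
step 3: .##.....##..##....
step 4: #.##.....##..##...

#.##.....##..##...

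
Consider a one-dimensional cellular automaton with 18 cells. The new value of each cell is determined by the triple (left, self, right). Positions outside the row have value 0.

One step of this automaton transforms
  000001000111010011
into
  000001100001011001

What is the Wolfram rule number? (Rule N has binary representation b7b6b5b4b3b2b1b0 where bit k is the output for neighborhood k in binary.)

84

position 10: 111 → 0  (bit 7 = 0)
position 11: 110 → 1  (bit 6 = 1)
position 12: 101 → 0  (bit 5 = 0)
position 6: 100 → 1  (bit 4 = 1)
position 9: 011 → 0  (bit 3 = 0)
position 5: 010 → 1  (bit 2 = 1)
position 4: 001 → 0  (bit 1 = 0)
position 0: 000 → 0  (bit 0 = 0)
bits b7..b0 = 01010100 = 84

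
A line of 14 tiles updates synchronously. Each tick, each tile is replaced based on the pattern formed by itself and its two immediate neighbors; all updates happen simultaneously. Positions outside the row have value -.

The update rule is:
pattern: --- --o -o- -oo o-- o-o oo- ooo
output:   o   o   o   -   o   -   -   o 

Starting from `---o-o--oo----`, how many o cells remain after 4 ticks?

12

oooo-ooo--oooo
-oo---o-oo-oo-
o--oooo------o
ooo-oo-ooooooo
count of o: 12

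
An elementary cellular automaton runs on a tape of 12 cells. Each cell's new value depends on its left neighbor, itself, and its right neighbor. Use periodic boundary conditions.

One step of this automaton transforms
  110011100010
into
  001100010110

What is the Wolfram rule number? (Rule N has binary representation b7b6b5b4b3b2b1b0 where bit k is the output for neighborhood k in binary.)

position 5: 111 → 0  (bit 7 = 0)
position 1: 110 → 0  (bit 6 = 0)
position 11: 101 → 0  (bit 5 = 0)
position 2: 100 → 1  (bit 4 = 1)
position 0: 011 → 0  (bit 3 = 0)
position 10: 010 → 1  (bit 2 = 1)
position 3: 001 → 1  (bit 1 = 1)
position 8: 000 → 0  (bit 0 = 0)
bits b7..b0 = 00010110 = 22

22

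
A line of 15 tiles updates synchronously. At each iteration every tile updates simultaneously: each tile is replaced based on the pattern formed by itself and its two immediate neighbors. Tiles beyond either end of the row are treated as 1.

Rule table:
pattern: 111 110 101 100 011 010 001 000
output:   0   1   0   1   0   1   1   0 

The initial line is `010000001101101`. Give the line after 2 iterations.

011000010100100
001100110111111

001100110111111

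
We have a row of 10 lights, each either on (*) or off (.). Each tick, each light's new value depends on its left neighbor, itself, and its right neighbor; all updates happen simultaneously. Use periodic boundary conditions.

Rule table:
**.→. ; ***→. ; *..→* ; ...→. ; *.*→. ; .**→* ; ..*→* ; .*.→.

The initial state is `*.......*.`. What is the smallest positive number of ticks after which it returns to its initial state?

6

.*.....*..
*.*...*.*.
...*.*....
..*...*...
.*.*.*.*..
*.......*.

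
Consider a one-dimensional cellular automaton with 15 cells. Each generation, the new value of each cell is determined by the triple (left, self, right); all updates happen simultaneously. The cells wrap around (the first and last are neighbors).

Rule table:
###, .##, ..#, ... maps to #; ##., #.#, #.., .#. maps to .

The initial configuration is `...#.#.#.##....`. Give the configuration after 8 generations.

###..######..##

###......#..###
##..#####..####
#..#####..#####
..#####..######
.#####..######.
#####..######..
####..######..#
###..######..##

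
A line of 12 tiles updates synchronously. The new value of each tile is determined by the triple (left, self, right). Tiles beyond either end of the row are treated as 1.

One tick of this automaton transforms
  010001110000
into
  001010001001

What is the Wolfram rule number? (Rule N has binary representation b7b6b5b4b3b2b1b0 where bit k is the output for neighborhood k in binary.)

18

position 6: 111 → 0  (bit 7 = 0)
position 7: 110 → 0  (bit 6 = 0)
position 0: 101 → 0  (bit 5 = 0)
position 2: 100 → 1  (bit 4 = 1)
position 5: 011 → 0  (bit 3 = 0)
position 1: 010 → 0  (bit 2 = 0)
position 4: 001 → 1  (bit 1 = 1)
position 3: 000 → 0  (bit 0 = 0)
bits b7..b0 = 00010010 = 18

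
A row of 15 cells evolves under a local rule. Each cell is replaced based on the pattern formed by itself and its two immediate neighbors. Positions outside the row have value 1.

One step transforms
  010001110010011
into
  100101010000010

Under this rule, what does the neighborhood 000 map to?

At position 3 the neighborhood is 000; the next row has 1 there.

1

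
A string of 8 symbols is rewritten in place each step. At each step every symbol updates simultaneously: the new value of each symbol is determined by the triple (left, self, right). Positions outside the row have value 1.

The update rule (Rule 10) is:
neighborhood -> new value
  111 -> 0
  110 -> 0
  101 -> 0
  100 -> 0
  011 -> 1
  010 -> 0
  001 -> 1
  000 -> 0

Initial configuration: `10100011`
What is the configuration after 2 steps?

00001100

00000110
00001100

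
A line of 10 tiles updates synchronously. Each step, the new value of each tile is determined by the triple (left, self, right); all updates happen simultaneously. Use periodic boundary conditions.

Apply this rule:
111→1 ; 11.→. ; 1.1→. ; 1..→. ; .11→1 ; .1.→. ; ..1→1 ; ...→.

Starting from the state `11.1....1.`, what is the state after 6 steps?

..1..1....

1......1..
......1..1
.....1..1.
....1..1..
...1..1...
..1..1....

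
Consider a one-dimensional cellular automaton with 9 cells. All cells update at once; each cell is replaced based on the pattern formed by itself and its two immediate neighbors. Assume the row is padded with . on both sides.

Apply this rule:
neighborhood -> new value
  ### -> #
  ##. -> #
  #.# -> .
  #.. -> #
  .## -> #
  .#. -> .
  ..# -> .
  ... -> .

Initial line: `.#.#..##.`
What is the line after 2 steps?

....#.###
......###

......###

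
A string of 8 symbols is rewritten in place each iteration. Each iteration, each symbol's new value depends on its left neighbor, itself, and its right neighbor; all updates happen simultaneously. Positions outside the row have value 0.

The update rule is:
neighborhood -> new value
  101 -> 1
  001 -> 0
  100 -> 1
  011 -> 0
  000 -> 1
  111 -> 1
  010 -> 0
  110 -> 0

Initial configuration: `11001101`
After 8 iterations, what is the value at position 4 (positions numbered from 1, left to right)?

iteration 1: 00100010
iteration 2: 10011001
iteration 3: 01000100
iteration 4: 00110011
iteration 5: 10001000
iteration 6: 01100111
iteration 7: 00010010
iteration 8: 11001001
position 4 holds 0

0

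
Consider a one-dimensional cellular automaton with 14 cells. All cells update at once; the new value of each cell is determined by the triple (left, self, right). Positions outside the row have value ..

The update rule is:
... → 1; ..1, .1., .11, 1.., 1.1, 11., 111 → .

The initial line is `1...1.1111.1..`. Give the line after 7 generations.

generation 1: ..1..........1
generation 2: 1...11111111..
generation 3: ..1..........1  (repeats generation 1; period 2)
generation 7: ..1..........1

..1..........1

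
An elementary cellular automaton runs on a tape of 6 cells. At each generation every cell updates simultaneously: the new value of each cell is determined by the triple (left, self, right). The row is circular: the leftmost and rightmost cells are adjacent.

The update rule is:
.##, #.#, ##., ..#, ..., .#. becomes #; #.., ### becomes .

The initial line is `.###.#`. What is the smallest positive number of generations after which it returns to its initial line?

9

generation 1: ##.###
generation 2: .###..
generation 3: ##.#.#
generation 4: .#####
generation 5: ##...#
generation 6: .#.###
generation 7: ####.#
generation 8: ...###
generation 9: .###.#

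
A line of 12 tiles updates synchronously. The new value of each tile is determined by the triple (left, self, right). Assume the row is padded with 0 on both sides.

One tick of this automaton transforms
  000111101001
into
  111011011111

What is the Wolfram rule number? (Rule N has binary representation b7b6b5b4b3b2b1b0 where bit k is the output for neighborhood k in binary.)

183

position 4: 111 → 1  (bit 7 = 1)
position 6: 110 → 0  (bit 6 = 0)
position 7: 101 → 1  (bit 5 = 1)
position 9: 100 → 1  (bit 4 = 1)
position 3: 011 → 0  (bit 3 = 0)
position 8: 010 → 1  (bit 2 = 1)
position 2: 001 → 1  (bit 1 = 1)
position 0: 000 → 1  (bit 0 = 1)
bits b7..b0 = 10110111 = 183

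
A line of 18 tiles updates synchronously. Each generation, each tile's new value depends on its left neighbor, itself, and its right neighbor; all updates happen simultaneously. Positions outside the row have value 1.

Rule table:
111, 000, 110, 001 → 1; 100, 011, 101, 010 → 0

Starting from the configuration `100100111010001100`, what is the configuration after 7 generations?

101001011000110101
100010001011010000
101100110001000111
100101010110011011
101000000010101001
100011111100000010
101101111101111100

101101111101111100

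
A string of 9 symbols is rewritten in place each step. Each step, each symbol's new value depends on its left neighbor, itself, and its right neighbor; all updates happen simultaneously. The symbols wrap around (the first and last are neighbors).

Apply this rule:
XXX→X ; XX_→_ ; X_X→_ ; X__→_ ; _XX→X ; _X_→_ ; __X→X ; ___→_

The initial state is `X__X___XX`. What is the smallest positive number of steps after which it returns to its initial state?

step 1: __X___XXX
step 2: _X___XXX_
step 3: X___XXX__
step 4: ___XXX__X
step 5: __XXX__X_
step 6: _XXX__X__
step 7: XXX__X___
step 8: XX__X___X
step 9: X__X___XX

9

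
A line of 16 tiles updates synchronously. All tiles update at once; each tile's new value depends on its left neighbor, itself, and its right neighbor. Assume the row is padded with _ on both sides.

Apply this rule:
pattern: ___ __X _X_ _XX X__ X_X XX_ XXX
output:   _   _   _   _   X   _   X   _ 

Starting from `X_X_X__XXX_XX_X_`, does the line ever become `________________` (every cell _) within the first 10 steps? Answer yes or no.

no

step 1: _____X___X__X__X
step 2: ______X___X__X__
step 3: _______X___X__X_
step 4: ________X___X__X
step 5: _________X___X__
step 6: __________X___X_
step 7: ___________X___X
step 8: ____________X___
step 9: _____________X__
step 10: ______________X_
step 10 is ______________X_, still not uniform _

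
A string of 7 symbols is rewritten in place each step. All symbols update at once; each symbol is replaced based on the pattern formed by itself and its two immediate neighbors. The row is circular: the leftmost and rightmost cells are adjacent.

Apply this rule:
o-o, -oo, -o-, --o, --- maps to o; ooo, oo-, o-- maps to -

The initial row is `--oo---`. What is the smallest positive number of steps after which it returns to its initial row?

ooo--oo
----oo-
ooooo--
o-----o
--ooooo
-oo----
oo--ooo
---oo--
oooo--o
-----oo
-ooooo-
oo-----
o--oooo
--oo---

14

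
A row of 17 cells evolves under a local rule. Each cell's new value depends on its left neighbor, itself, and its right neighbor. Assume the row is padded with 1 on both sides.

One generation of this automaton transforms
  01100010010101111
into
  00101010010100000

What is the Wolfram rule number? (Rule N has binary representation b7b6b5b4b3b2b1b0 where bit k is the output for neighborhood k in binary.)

position 14: 111 → 0  (bit 7 = 0)
position 2: 110 → 1  (bit 6 = 1)
position 0: 101 → 0  (bit 5 = 0)
position 3: 100 → 0  (bit 4 = 0)
position 1: 011 → 0  (bit 3 = 0)
position 6: 010 → 1  (bit 2 = 1)
position 5: 001 → 0  (bit 1 = 0)
position 4: 000 → 1  (bit 0 = 1)
bits b7..b0 = 01000101 = 69

69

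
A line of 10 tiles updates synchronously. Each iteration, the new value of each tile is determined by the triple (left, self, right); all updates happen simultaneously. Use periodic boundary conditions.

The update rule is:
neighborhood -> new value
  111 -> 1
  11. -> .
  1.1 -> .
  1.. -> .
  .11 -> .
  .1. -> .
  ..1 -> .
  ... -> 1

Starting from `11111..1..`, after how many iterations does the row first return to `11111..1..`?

.111......
..1..11111
......111.
11111..1..

4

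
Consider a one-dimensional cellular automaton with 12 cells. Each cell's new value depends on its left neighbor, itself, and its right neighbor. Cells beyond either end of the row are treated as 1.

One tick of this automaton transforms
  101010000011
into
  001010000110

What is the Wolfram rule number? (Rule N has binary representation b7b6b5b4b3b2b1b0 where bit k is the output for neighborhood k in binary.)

14

position 11: 111 → 0  (bit 7 = 0)
position 0: 110 → 0  (bit 6 = 0)
position 1: 101 → 0  (bit 5 = 0)
position 5: 100 → 0  (bit 4 = 0)
position 10: 011 → 1  (bit 3 = 1)
position 2: 010 → 1  (bit 2 = 1)
position 9: 001 → 1  (bit 1 = 1)
position 6: 000 → 0  (bit 0 = 0)
bits b7..b0 = 00001110 = 14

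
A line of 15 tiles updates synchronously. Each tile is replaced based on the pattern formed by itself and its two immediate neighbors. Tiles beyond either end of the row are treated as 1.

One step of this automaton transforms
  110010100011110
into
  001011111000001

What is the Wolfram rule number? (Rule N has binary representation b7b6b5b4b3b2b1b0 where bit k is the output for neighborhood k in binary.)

53

position 0: 111 → 0  (bit 7 = 0)
position 1: 110 → 0  (bit 6 = 0)
position 5: 101 → 1  (bit 5 = 1)
position 2: 100 → 1  (bit 4 = 1)
position 10: 011 → 0  (bit 3 = 0)
position 4: 010 → 1  (bit 2 = 1)
position 3: 001 → 0  (bit 1 = 0)
position 8: 000 → 1  (bit 0 = 1)
bits b7..b0 = 00110101 = 53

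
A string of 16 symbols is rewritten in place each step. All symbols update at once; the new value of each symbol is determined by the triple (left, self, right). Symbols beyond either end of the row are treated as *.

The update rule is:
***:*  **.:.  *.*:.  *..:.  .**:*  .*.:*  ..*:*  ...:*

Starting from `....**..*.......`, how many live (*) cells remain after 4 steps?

step 1: .****..**.******
step 2: .***..**..******
step 3: .**..**..*******
step 4: .*..**..********
count of *: 11

11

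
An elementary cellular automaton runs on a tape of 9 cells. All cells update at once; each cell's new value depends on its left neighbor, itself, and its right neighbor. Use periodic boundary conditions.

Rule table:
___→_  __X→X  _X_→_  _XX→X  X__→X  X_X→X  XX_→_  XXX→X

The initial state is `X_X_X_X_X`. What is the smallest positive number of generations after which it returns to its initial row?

9

_X_X_X_XX
X_X_X_XX_
_X_X_XX_X
X_X_XX_X_
_X_XX_X_X
X_XX_X_X_
_XX_X_X_X
XX_X_X_X_
X_X_X_X_X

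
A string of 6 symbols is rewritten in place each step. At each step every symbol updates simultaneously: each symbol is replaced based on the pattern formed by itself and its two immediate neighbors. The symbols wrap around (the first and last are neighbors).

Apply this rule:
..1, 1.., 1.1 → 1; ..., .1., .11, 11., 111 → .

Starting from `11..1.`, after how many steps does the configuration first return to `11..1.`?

..11.1
11..1.

2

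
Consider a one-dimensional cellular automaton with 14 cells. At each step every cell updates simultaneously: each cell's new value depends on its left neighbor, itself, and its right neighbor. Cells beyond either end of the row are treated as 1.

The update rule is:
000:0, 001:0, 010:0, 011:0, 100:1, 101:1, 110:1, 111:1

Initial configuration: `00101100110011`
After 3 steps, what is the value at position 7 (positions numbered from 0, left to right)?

10010110011001
11001011001100
11100101100110
position 7 holds 1

1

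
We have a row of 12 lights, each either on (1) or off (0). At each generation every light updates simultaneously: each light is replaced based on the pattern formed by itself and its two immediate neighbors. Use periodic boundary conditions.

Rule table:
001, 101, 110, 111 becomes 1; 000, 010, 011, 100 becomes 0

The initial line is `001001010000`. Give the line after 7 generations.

100000010010

generation 1: 010010100000
generation 2: 100101000000
generation 3: 001010000001
generation 4: 010100000010
generation 5: 101000000100
generation 6: 010000001001
generation 7: 100000010010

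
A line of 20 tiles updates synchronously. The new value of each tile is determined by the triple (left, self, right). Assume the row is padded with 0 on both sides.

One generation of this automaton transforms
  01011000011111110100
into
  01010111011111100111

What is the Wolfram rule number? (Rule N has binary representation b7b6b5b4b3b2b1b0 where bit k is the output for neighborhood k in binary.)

157

position 10: 111 → 1  (bit 7 = 1)
position 4: 110 → 0  (bit 6 = 0)
position 2: 101 → 0  (bit 5 = 0)
position 5: 100 → 1  (bit 4 = 1)
position 3: 011 → 1  (bit 3 = 1)
position 1: 010 → 1  (bit 2 = 1)
position 0: 001 → 0  (bit 1 = 0)
position 6: 000 → 1  (bit 0 = 1)
bits b7..b0 = 10011101 = 157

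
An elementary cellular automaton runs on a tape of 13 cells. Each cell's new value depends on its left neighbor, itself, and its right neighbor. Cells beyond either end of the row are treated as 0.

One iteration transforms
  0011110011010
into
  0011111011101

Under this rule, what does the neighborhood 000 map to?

0

At position 0 the neighborhood is 000; the next row has 0 there.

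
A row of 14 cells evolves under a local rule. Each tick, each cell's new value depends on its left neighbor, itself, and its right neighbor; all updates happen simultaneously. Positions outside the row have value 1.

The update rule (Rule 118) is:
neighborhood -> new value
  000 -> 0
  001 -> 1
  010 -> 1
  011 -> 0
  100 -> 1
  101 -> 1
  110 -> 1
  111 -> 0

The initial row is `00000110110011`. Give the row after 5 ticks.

10001011011100
11011101100111
01100110111000
10111011001101
11001101110110

11001101110110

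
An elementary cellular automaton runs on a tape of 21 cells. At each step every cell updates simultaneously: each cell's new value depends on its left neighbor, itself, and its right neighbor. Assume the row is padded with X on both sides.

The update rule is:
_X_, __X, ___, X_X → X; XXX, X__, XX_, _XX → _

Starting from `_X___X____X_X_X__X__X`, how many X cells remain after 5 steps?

13

step 1: XX_XXX_XXXXXXXX_XX_X_
step 2: __X___X________X__XXX
step 3: _XX_XXX_XXXXXXXX_X___
step 4: X__X___X________XX_XX
step 5: __XX_XXX_XXXXXXX__X__
count of X: 13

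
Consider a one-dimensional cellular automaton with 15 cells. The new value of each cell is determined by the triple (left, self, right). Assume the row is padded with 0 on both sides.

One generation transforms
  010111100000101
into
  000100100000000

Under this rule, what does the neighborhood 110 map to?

At position 6 the neighborhood is 110; the next row has 1 there.

1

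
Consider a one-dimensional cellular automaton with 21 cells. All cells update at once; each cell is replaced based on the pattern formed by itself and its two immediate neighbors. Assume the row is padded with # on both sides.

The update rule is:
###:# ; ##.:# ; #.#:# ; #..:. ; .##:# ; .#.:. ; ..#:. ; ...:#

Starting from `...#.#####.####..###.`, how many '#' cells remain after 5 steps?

19

step 1: .#..###########..####
step 2: #...###########..####
step 3: #.#.###########..####
step 4: ##.############..####
step 5: ###############..####
count of #: 19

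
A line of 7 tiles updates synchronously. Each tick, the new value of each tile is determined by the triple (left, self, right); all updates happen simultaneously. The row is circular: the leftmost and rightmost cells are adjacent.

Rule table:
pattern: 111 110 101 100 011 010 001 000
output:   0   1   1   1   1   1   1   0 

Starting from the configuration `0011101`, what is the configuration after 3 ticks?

tick 1: 1110111
tick 2: 0011100
tick 3: 0110110

0110110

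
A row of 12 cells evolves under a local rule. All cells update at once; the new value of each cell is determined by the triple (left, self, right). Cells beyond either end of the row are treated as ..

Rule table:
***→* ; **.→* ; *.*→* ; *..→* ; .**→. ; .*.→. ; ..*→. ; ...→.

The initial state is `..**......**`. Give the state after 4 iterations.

...**......*
....**......
.....**.....
......**....

......**....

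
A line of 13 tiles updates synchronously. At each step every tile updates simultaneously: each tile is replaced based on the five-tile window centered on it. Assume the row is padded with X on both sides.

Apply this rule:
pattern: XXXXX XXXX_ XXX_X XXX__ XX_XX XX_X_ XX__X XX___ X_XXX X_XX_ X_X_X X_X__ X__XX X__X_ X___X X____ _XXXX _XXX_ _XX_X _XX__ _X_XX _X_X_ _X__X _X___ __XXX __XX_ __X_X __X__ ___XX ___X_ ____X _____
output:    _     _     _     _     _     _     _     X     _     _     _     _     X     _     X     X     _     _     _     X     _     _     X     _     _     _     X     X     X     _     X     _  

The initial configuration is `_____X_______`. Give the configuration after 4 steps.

XX_X_X_X___XX
_________XX__
XX_____XX_X_X
__XX_XX______

__XX_XX______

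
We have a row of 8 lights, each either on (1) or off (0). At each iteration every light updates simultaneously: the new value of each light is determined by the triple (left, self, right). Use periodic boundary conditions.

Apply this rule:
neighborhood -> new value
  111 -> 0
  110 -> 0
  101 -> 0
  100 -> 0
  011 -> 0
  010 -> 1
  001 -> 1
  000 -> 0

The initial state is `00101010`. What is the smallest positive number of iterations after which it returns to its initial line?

01101010
10001010
10011010
10100010
10100110
10101000
10101001
00101010

8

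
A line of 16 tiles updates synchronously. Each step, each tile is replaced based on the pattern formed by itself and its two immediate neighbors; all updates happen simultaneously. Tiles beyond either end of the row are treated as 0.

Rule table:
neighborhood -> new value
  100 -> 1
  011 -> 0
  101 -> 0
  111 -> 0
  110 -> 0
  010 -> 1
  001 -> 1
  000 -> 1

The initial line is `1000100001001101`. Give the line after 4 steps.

step 1: 1111111111110001
step 2: 0000000000001111
step 3: 1111111111110000
step 4: 0000000000001111

0000000000001111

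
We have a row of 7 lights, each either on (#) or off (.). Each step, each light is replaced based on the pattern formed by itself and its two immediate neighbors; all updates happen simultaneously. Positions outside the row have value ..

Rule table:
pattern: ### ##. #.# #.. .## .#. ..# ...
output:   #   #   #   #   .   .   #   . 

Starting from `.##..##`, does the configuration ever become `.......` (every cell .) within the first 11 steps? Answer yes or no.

#.###.#
.#.###.
#.#.###
.#.#.##
#.#.#.#
.#.#.#.
#.#.#.#  (repeats step 5; period 2)
step 11: #.#.#.#
step 11 is #.#.#.#, still not uniform .

no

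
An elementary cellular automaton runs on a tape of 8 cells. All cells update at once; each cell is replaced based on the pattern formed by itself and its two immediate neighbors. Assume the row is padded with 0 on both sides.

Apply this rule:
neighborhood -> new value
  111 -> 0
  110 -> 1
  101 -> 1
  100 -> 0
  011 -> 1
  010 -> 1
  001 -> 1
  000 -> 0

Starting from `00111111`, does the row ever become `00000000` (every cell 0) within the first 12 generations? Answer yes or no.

01100001
11100011
10100111
11101101
10111111
11100001
10100011
11100111
10101101
11111111
10000001
10000011
generation 12 is 10000011, still not uniform 0

no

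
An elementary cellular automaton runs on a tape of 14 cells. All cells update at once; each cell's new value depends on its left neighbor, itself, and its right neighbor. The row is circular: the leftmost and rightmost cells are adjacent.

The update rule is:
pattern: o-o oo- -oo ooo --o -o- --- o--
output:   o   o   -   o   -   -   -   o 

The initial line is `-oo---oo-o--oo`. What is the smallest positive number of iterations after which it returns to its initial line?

14

o-oo---oo-o--o
oo-oo---oo-o--
-oo-oo---oo-o-
--oo-oo---oo-o
o--oo-oo---oo-
-o--oo-oo---oo
o-o--oo-oo---o
oo-o--oo-oo---
-oo-o--oo-oo--
--oo-o--oo-oo-
---oo-o--oo-oo
o---oo-o--oo-o
oo---oo-o--oo-
-oo---oo-o--oo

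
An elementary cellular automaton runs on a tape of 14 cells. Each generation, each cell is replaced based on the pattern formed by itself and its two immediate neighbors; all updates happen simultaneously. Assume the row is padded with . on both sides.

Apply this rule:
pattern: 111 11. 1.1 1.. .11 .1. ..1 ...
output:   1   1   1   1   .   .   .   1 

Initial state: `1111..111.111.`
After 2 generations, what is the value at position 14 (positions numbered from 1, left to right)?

1

generation 1: .1111..111.111
generation 2: ..1111..111.11
position 14 holds 1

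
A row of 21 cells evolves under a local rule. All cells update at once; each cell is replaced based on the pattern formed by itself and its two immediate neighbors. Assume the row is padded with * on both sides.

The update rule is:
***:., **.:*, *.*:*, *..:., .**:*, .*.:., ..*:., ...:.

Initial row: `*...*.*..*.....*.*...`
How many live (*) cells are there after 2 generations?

1

generation 1: *....*..........*....
generation 2: *....................
count of *: 1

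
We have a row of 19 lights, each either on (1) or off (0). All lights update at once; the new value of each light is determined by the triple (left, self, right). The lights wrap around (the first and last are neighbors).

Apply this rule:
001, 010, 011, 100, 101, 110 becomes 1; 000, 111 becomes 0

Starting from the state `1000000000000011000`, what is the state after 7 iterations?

0011111111111000000

iteration 1: 1100000000000111101
iteration 2: 0110000000001100111
iteration 3: 1111000000011111101
iteration 4: 0001100000110000111
iteration 5: 1011110001111001101
iteration 6: 1110011011001111111
iteration 7: 0011111111111000000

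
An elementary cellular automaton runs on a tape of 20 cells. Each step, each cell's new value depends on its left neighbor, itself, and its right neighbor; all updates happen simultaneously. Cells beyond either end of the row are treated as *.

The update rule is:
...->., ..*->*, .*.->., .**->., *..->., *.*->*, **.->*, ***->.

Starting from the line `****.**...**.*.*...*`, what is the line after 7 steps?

...**.*..*.**.*...*.
..*.**..*.*.**...*.*
.*.*.*.*.*.*.*..*.*.
*.*.*.*.*.*.*..*.*.*
**.*.*.*.*.*..*.*.*.
.**.*.*.*.*..*.*.*.*
*.**.*.*.*..*.*.*.*.

*.**.*.*.*..*.*.*.*.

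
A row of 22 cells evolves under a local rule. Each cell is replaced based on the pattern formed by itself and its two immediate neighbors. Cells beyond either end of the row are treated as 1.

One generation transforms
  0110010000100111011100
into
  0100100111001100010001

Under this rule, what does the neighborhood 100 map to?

0

At position 3 the neighborhood is 100; the next row has 0 there.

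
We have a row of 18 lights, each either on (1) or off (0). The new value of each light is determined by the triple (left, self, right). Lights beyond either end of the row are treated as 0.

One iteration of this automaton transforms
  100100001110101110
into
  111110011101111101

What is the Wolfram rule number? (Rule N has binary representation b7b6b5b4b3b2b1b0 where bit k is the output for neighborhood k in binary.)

190

position 9: 111 → 1  (bit 7 = 1)
position 10: 110 → 0  (bit 6 = 0)
position 11: 101 → 1  (bit 5 = 1)
position 1: 100 → 1  (bit 4 = 1)
position 8: 011 → 1  (bit 3 = 1)
position 0: 010 → 1  (bit 2 = 1)
position 2: 001 → 1  (bit 1 = 1)
position 5: 000 → 0  (bit 0 = 0)
bits b7..b0 = 10111110 = 190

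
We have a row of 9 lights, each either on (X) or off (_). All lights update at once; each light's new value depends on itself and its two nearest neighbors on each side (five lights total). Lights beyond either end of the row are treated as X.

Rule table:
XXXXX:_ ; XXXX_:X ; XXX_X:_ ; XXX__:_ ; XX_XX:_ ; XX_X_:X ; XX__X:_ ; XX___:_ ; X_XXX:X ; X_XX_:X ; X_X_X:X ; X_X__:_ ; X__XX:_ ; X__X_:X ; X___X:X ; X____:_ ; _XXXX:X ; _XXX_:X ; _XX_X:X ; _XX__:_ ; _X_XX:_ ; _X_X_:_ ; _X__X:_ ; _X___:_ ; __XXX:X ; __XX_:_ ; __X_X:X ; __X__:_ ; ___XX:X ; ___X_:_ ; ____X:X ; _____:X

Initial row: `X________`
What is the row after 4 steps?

_XX__XXXX

step 1: ___XXXXXX
step 2: _XXXX____
step 3: _XXX___XX
step 4: _XX__XXXX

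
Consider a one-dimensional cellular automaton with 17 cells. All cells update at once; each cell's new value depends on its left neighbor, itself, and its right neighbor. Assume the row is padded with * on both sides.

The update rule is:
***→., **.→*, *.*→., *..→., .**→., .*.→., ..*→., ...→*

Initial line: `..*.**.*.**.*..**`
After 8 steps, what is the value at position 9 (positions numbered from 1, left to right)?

.....*....*......
.***...**...****.
...*.*..*.*....*.
.*..........**...
...********..*.*.
.*........*......
...******...****.
.*......*.*....*.
position 9 holds *

*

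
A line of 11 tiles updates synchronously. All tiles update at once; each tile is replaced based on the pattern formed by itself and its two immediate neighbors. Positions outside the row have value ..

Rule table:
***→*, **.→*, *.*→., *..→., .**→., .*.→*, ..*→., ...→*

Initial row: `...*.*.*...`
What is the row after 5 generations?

.*.*.*.*..*

generation 1: **.*.*.*.**
generation 2: .*.*.*.*..*
generation 3: .*.*.*.*..*  (fixed point — unchanged through generation 5)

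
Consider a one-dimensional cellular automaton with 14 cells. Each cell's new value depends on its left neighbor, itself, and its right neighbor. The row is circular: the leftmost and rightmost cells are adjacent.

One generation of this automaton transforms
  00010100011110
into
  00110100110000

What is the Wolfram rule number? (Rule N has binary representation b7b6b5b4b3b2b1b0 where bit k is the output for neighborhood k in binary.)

14

position 10: 111 → 0  (bit 7 = 0)
position 12: 110 → 0  (bit 6 = 0)
position 4: 101 → 0  (bit 5 = 0)
position 6: 100 → 0  (bit 4 = 0)
position 9: 011 → 1  (bit 3 = 1)
position 3: 010 → 1  (bit 2 = 1)
position 2: 001 → 1  (bit 1 = 1)
position 0: 000 → 0  (bit 0 = 0)
bits b7..b0 = 00001110 = 14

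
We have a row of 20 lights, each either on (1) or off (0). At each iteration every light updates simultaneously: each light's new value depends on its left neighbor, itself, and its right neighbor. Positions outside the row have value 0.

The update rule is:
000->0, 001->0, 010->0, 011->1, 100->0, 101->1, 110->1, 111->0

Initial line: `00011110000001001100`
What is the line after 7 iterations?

00010010000000001100
00000000000000001100
00000000000000001100  (fixed point — unchanged through iteration 7)

00000000000000001100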